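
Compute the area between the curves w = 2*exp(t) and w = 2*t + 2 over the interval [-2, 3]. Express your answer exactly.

-15 - 2*exp(-2) + 2*exp(3)

On [-2, 3], (2*exp(t)) - (2*t + 2) = -2*t + 2*exp(t) - 2 is ≥ 0 throughout, so the area is a single integral of |-2*t + 2*exp(t) - 2|.
∫[-2,3] (-2*t + 2*exp(t) - 2) dt = -15 - 2*exp(-2) + 2*exp(3).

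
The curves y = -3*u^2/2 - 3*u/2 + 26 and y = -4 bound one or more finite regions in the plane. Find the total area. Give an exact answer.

729/4

Set the curves equal: -3*u^2/2 - 3*u/2 + 26 = -4, so -3*u^2/2 - 3*u/2 + 30 = 0, which factors as -3*(u - 4)*(u + 5)/2 = 0. The curves meet at u = -5, 4.
On [-5, 4], y = -3*u^2/2 - 3*u/2 + 26 is on top; that piece has area ∫[-5,4] (-3*u^2/2 - 3*u/2 + 30) du = 729/4.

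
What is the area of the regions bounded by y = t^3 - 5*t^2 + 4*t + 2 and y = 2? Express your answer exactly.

Set the curves equal: t^3 - 5*t^2 + 4*t + 2 = 2, so t^3 - 5*t^2 + 4*t = 0, which factors as t*(t - 4)*(t - 1) = 0. The curves meet at t = 0, 1, 4.
On [0, 1], y = t^3 - 5*t^2 + 4*t + 2 is on top; that piece has area ∫[0,1] (t^3 - 5*t^2 + 4*t) dt = 7/12.
On [1, 4], y = 2 is on top; that piece has area ∫[1,4] (-(t^3 - 5*t^2 + 4*t)) dt = 45/4.
Total enclosed area = 7/12 + 45/4 = 71/6.

71/6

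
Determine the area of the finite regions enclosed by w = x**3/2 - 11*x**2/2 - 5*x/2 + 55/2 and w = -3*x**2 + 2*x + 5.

Set the curves equal: x**3/2 - 11*x**2/2 - 5*x/2 + 55/2 = -3*x**2 + 2*x + 5, so x**3/2 - 5*x**2/2 - 9*x/2 + 45/2 = 0, which factors as (x - 5)*(x - 3)*(x + 3)/2 = 0. The curves meet at x = -3, 3, 5.
On [-3, 3], w = x**3/2 - 11*x**2/2 - 5*x/2 + 55/2 is on top; that piece has area ∫[-3,3] (x**3/2 - 5*x**2/2 - 9*x/2 + 45/2) dx = 90.
On [3, 5], w = -3*x**2 + 2*x + 5 is on top; that piece has area ∫[3,5] (-(x**3/2 - 5*x**2/2 - 9*x/2 + 45/2)) dx = 14/3.
Total enclosed area = 90 + 14/3 = 284/3.

284/3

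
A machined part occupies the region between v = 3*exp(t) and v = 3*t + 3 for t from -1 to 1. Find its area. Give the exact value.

-6 - 3*exp(-1) + 3*exp(1)

On [-1, 1], (3*exp(t)) - (3*t + 3) = -3*t + 3*exp(t) - 3 is ≥ 0 throughout, so the area is a single integral of |-3*t + 3*exp(t) - 3|.
∫[-1,1] (-3*t + 3*exp(t) - 3) dt = -6 - 3*exp(-1) + 3*exp(1).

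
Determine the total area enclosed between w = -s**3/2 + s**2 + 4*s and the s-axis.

The curve meets the s-axis where -s**3/2 + s**2 + 4*s = 0, i.e. -s*(s - 4)*(s + 2)/2 = 0, at s = -2, 0, 4.
On [-2, 0] the curve lies below the axis; ∫[-2,0] (-s**3/2 + s**2 + 4*s) ds = -10/3, giving area 10/3.
On [0, 4] the curve lies above the axis; ∫[0,4] (-s**3/2 + s**2 + 4*s) ds = 64/3, giving area 64/3.
Total area = 10/3 + 64/3 = 74/3.

74/3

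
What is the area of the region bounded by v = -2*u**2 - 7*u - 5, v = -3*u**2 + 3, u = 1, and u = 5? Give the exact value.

224/3

On [1, 5], (-2*u**2 - 7*u - 5) - (-3*u**2 + 3) = u**2 - 7*u - 8 is ≤ 0 throughout, so the area is a single integral of |u**2 - 7*u - 8|.
∫[1,5] (u**2 - 7*u - 8) du = -224/3; the area of that piece is 224/3.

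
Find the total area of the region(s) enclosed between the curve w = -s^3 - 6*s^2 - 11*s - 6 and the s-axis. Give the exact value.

The curve meets the s-axis where -s^3 - 6*s^2 - 11*s - 6 = 0, i.e. -(s + 1)*(s + 2)*(s + 3) = 0, at s = -3, -2, -1.
On [-3, -2] the curve lies below the axis; ∫[-3,-2] (-s^3 - 6*s^2 - 11*s - 6) ds = -1/4, giving area 1/4.
On [-2, -1] the curve lies above the axis; ∫[-2,-1] (-s^3 - 6*s^2 - 11*s - 6) ds = 1/4, giving area 1/4.
Total area = 1/4 + 1/4 = 1/2.

1/2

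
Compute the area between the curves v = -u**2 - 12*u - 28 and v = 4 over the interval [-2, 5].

1183/3

On [-2, 5], (-u**2 - 12*u - 28) - (4) = -u**2 - 12*u - 32 is ≤ 0 throughout, so the area is a single integral of |-u**2 - 12*u - 32|.
∫[-2,5] (-u**2 - 12*u - 32) du = -1183/3; the area of that piece is 1183/3.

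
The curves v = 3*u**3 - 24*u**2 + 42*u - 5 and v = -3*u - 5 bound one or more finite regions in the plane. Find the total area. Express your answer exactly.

Set the curves equal: 3*u**3 - 24*u**2 + 42*u - 5 = -3*u - 5, so 3*u**3 - 24*u**2 + 45*u = 0, which factors as 3*u*(u - 5)*(u - 3) = 0. The curves meet at u = 0, 3, 5.
On [0, 3], v = 3*u**3 - 24*u**2 + 42*u - 5 is on top; that piece has area ∫[0,3] (3*u**3 - 24*u**2 + 45*u) du = 189/4.
On [3, 5], v = -3*u - 5 is on top; that piece has area ∫[3,5] (-(3*u**3 - 24*u**2 + 45*u)) du = 16.
Total enclosed area = 189/4 + 16 = 253/4.

253/4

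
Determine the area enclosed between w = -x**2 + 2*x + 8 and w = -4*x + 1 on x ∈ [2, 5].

45

On [2, 5], (-x**2 + 2*x + 8) - (-4*x + 1) = -x**2 + 6*x + 7 is ≥ 0 throughout, so the area is a single integral of |-x**2 + 6*x + 7|.
∫[2,5] (-x**2 + 6*x + 7) dx = 45.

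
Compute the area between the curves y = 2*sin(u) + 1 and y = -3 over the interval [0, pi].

4 + 4*pi

On [0, pi], (2*sin(u) + 1) - (-3) = 2*sin(u) + 4 is ≥ 0 throughout, so the area is a single integral of |2*sin(u) + 4|.
∫[0,pi] (2*sin(u) + 4) du = 4 + 4*pi.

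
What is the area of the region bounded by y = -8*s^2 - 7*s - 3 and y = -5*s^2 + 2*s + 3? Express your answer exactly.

1/2

Set the curves equal: -8*s^2 - 7*s - 3 = -5*s^2 + 2*s + 3, so -3*s^2 - 9*s - 6 = 0, which factors as -3*(s + 1)*(s + 2) = 0. The curves meet at s = -2, -1.
On [-2, -1], y = -8*s^2 - 7*s - 3 is on top; that piece has area ∫[-2,-1] (-3*s^2 - 9*s - 6) ds = 1/2.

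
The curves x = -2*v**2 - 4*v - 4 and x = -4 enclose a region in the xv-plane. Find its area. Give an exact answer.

8/3

Both boundary curves give x as a function of v, so integrate with respect to v. Setting them equal: -2*v**2 - 4*v = 0, i.e. -2*v*(v + 2) = 0, so they meet at v = -2, 0.
For v in [-2, 0], x = -2*v**2 - 4*v - 4 is on the right; area = ∫[-2,0] (-2*v**2 - 4*v) dv = 8/3.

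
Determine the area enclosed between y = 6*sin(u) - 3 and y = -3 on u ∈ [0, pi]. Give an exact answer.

On [0, pi], (6*sin(u) - 3) - (-3) = 6*sin(u) is ≥ 0 throughout, so the area is a single integral of |6*sin(u)|.
∫[0,pi] (6*sin(u)) du = 12.

12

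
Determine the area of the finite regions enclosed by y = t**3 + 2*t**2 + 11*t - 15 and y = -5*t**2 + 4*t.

148/3

Set the curves equal: t**3 + 2*t**2 + 11*t - 15 = -5*t**2 + 4*t, so t**3 + 7*t**2 + 7*t - 15 = 0, which factors as (t - 1)*(t + 3)*(t + 5) = 0. The curves meet at t = -5, -3, 1.
On [-5, -3], y = t**3 + 2*t**2 + 11*t - 15 is on top; that piece has area ∫[-5,-3] (t**3 + 7*t**2 + 7*t - 15) dt = 20/3.
On [-3, 1], y = -5*t**2 + 4*t is on top; that piece has area ∫[-3,1] (-(t**3 + 7*t**2 + 7*t - 15)) dt = 128/3.
Total enclosed area = 20/3 + 128/3 = 148/3.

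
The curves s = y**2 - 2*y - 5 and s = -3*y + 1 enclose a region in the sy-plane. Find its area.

Both boundary curves give s as a function of y, so integrate with respect to y. Setting them equal: y**2 + y - 6 = 0, i.e. (y - 2)*(y + 3) = 0, so they meet at y = -3, 2.
For y in [-3, 2], s = y**2 - 2*y - 5 is on the left; area = ∫[-3,2] (-(y**2 + y - 6)) dy = 125/6.

125/6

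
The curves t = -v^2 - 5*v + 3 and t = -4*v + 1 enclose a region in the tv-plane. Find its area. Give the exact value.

9/2

Both boundary curves give t as a function of v, so integrate with respect to v. Setting them equal: -v^2 - v + 2 = 0, i.e. -(v - 1)*(v + 2) = 0, so they meet at v = -2, 1.
For v in [-2, 1], t = -v^2 - 5*v + 3 is on the right; area = ∫[-2,1] (-v^2 - v + 2) dv = 9/2.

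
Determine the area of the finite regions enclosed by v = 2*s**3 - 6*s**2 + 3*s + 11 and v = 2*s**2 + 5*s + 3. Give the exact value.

Set the curves equal: 2*s**3 - 6*s**2 + 3*s + 11 = 2*s**2 + 5*s + 3, so 2*s**3 - 8*s**2 - 2*s + 8 = 0, which factors as 2*(s - 4)*(s - 1)*(s + 1) = 0. The curves meet at s = -1, 1, 4.
On [-1, 1], v = 2*s**3 - 6*s**2 + 3*s + 11 is on top; that piece has area ∫[-1,1] (2*s**3 - 8*s**2 - 2*s + 8) ds = 32/3.
On [1, 4], v = 2*s**2 + 5*s + 3 is on top; that piece has area ∫[1,4] (-(2*s**3 - 8*s**2 - 2*s + 8)) ds = 63/2.
Total enclosed area = 32/3 + 63/2 = 253/6.

253/6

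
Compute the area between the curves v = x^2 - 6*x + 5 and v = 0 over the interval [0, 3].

23/3

The difference (x^2 - 6*x + 5) - (0) = x^2 - 6*x + 5 changes sign at x = 1 inside [0, 3], so split the integral there.
∫[0,1] (x^2 - 6*x + 5) dx = 7/3.
∫[1,3] (x^2 - 6*x + 5) dx = -16/3; the area of that piece is 16/3.
Total area = 7/3 + 16/3 = 23/3.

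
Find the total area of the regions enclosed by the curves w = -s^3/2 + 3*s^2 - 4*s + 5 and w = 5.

Set the curves equal: -s^3/2 + 3*s^2 - 4*s + 5 = 5, so -s^3/2 + 3*s^2 - 4*s = 0, which factors as -s*(s - 4)*(s - 2)/2 = 0. The curves meet at s = 0, 2, 4.
On [0, 2], w = 5 is on top; that piece has area ∫[0,2] (-(-s^3/2 + 3*s^2 - 4*s)) ds = 2.
On [2, 4], w = -s^3/2 + 3*s^2 - 4*s + 5 is on top; that piece has area ∫[2,4] (-s^3/2 + 3*s^2 - 4*s) ds = 2.
Total enclosed area = 2 + 2 = 4.

4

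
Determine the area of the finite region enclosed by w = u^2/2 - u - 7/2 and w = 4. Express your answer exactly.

128/3

Set the curves equal: u^2/2 - u - 7/2 = 4, so u^2/2 - u - 15/2 = 0, which factors as (u - 5)*(u + 3)/2 = 0. The curves meet at u = -3, 5.
On [-3, 5], w = 4 is on top; that piece has area ∫[-3,5] (-(u^2/2 - u - 15/2)) du = 128/3.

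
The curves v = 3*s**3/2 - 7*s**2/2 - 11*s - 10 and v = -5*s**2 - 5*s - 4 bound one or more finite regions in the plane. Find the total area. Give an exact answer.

71/4

Set the curves equal: 3*s**3/2 - 7*s**2/2 - 11*s - 10 = -5*s**2 - 5*s - 4, so 3*s**3/2 + 3*s**2/2 - 6*s - 6 = 0, which factors as 3*(s - 2)*(s + 1)*(s + 2)/2 = 0. The curves meet at s = -2, -1, 2.
On [-2, -1], v = 3*s**3/2 - 7*s**2/2 - 11*s - 10 is on top; that piece has area ∫[-2,-1] (3*s**3/2 + 3*s**2/2 - 6*s - 6) ds = 7/8.
On [-1, 2], v = -5*s**2 - 5*s - 4 is on top; that piece has area ∫[-1,2] (-(3*s**3/2 + 3*s**2/2 - 6*s - 6)) ds = 135/8.
Total enclosed area = 7/8 + 135/8 = 71/4.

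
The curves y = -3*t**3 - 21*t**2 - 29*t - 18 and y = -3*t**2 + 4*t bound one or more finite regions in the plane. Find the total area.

3/2

Set the curves equal: -3*t**3 - 21*t**2 - 29*t - 18 = -3*t**2 + 4*t, so -3*t**3 - 18*t**2 - 33*t - 18 = 0, which factors as -3*(t + 1)*(t + 2)*(t + 3) = 0. The curves meet at t = -3, -2, -1.
On [-3, -2], y = -3*t**2 + 4*t is on top; that piece has area ∫[-3,-2] (-(-3*t**3 - 18*t**2 - 33*t - 18)) dt = 3/4.
On [-2, -1], y = -3*t**3 - 21*t**2 - 29*t - 18 is on top; that piece has area ∫[-2,-1] (-3*t**3 - 18*t**2 - 33*t - 18) dt = 3/4.
Total enclosed area = 3/4 + 3/4 = 3/2.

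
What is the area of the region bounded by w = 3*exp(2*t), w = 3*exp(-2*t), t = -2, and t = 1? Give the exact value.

-6 + 3*exp(-4)/2 + 3*exp(-2)/2 + 3*exp(2)/2 + 3*exp(4)/2

The difference (3*exp(2*t)) - (3*exp(-2*t)) = 3*exp(2*t) - 3*exp(-2*t) changes sign at t = 0 inside [-2, 1], so split the integral there.
∫[-2,0] (3*exp(2*t) - 3*exp(-2*t)) dt = -3*exp(4)/2 - 3*exp(-4)/2 + 3; the area of that piece is -3 + 3*exp(-4)/2 + 3*exp(4)/2.
∫[0,1] (3*exp(2*t) - 3*exp(-2*t)) dt = -3 + 3*exp(-2)/2 + 3*exp(2)/2.
Total area = (-3 + 3*exp(-4)/2 + 3*exp(4)/2) + (-3 + 3*exp(-2)/2 + 3*exp(2)/2) = -6 + 3*exp(-4)/2 + 3*exp(-2)/2 + 3*exp(2)/2 + 3*exp(4)/2.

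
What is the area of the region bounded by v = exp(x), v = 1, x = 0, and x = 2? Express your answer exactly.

On [0, 2], (exp(x)) - (1) = exp(x) - 1 is ≥ 0 throughout, so the area is a single integral of |exp(x) - 1|.
∫[0,2] (exp(x) - 1) dx = -3 + exp(2).

-3 + exp(2)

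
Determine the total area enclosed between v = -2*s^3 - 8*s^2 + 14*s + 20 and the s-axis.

The curve meets the s-axis where -2*s^3 - 8*s^2 + 14*s + 20 = 0, i.e. -2*(s - 2)*(s + 1)*(s + 5) = 0, at s = -5, -1, 2.
On [-5, -1] the curve lies below the axis; ∫[-5,-1] (-2*s^3 - 8*s^2 + 14*s + 20) ds = -320/3, giving area 320/3.
On [-1, 2] the curve lies above the axis; ∫[-1,2] (-2*s^3 - 8*s^2 + 14*s + 20) ds = 99/2, giving area 99/2.
Total area = 320/3 + 99/2 = 937/6.

937/6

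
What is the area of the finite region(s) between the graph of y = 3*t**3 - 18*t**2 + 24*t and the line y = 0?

24

The curve meets the t-axis where 3*t**3 - 18*t**2 + 24*t = 0, i.e. 3*t*(t - 4)*(t - 2) = 0, at t = 0, 2, 4.
On [0, 2] the curve lies above the axis; ∫[0,2] (3*t**3 - 18*t**2 + 24*t) dt = 12, giving area 12.
On [2, 4] the curve lies below the axis; ∫[2,4] (3*t**3 - 18*t**2 + 24*t) dt = -12, giving area 12.
Total area = 12 + 12 = 24.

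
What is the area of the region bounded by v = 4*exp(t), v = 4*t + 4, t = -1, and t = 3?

-32 - 4*exp(-1) + 4*exp(3)

On [-1, 3], (4*exp(t)) - (4*t + 4) = -4*t + 4*exp(t) - 4 is ≥ 0 throughout, so the area is a single integral of |-4*t + 4*exp(t) - 4|.
∫[-1,3] (-4*t + 4*exp(t) - 4) dt = -32 - 4*exp(-1) + 4*exp(3).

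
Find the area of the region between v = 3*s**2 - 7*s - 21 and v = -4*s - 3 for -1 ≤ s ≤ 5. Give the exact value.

94

The difference (3*s**2 - 7*s - 21) - (-4*s - 3) = 3*s**2 - 3*s - 18 changes sign at s = 3 inside [-1, 5], so split the integral there.
∫[-1,3] (3*s**2 - 3*s - 18) ds = -56; the area of that piece is 56.
∫[3,5] (3*s**2 - 3*s - 18) ds = 38.
Total area = 56 + 38 = 94.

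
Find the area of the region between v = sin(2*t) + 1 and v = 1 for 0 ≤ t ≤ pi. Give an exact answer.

2

The difference (sin(2*t) + 1) - (1) = sin(2*t) changes sign at t = pi/2 inside [0, pi], so split the integral there.
∫[0,pi/2] (sin(2*t)) dt = 1.
∫[pi/2,pi] (sin(2*t)) dt = -1; the area of that piece is 1.
Total area = 1 + 1 = 2.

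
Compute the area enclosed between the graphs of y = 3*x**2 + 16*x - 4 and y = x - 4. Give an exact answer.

125/2

Set the curves equal: 3*x**2 + 16*x - 4 = x - 4, so 3*x**2 + 15*x = 0, which factors as 3*x*(x + 5) = 0. The curves meet at x = -5, 0.
On [-5, 0], y = x - 4 is on top; that piece has area ∫[-5,0] (-(3*x**2 + 15*x)) dx = 125/2.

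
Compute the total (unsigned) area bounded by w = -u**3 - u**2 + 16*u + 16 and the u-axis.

863/6

The curve meets the u-axis where -u**3 - u**2 + 16*u + 16 = 0, i.e. -(u - 4)*(u + 1)*(u + 4) = 0, at u = -4, -1, 4.
On [-4, -1] the curve lies below the axis; ∫[-4,-1] (-u**3 - u**2 + 16*u + 16) du = -117/4, giving area 117/4.
On [-1, 4] the curve lies above the axis; ∫[-1,4] (-u**3 - u**2 + 16*u + 16) du = 1375/12, giving area 1375/12.
Total area = 117/4 + 1375/12 = 863/6.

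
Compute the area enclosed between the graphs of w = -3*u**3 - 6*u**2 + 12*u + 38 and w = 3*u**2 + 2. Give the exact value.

Set the curves equal: -3*u**3 - 6*u**2 + 12*u + 38 = 3*u**2 + 2, so -3*u**3 - 9*u**2 + 12*u + 36 = 0, which factors as -3*(u - 2)*(u + 2)*(u + 3) = 0. The curves meet at u = -3, -2, 2.
On [-3, -2], w = 3*u**2 + 2 is on top; that piece has area ∫[-3,-2] (-(-3*u**3 - 9*u**2 + 12*u + 36)) du = 9/4.
On [-2, 2], w = -3*u**3 - 6*u**2 + 12*u + 38 is on top; that piece has area ∫[-2,2] (-3*u**3 - 9*u**2 + 12*u + 36) du = 96.
Total enclosed area = 9/4 + 96 = 393/4.

393/4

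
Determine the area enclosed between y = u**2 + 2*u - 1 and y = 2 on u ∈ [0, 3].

37/3

The difference (u**2 + 2*u - 1) - (2) = u**2 + 2*u - 3 changes sign at u = 1 inside [0, 3], so split the integral there.
∫[0,1] (u**2 + 2*u - 3) du = -5/3; the area of that piece is 5/3.
∫[1,3] (u**2 + 2*u - 3) du = 32/3.
Total area = 5/3 + 32/3 = 37/3.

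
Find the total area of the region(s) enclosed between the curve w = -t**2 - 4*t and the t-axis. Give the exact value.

32/3

The curve meets the t-axis where -t**2 - 4*t = 0, i.e. -t*(t + 4) = 0, at t = -4, 0.
On [-4, 0] the curve lies above the axis; ∫[-4,0] (-t**2 - 4*t) dt = 32/3, giving area 32/3.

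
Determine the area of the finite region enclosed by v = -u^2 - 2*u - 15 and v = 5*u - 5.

Set the curves equal: -u^2 - 2*u - 15 = 5*u - 5, so -u^2 - 7*u - 10 = 0, which factors as -(u + 2)*(u + 5) = 0. The curves meet at u = -5, -2.
On [-5, -2], v = -u^2 - 2*u - 15 is on top; that piece has area ∫[-5,-2] (-u^2 - 7*u - 10) du = 9/2.

9/2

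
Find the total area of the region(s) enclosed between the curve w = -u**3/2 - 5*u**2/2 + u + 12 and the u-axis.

The curve meets the u-axis where -u**3/2 - 5*u**2/2 + u + 12 = 0, i.e. -(u - 2)*(u + 3)*(u + 4)/2 = 0, at u = -4, -3, 2.
On [-4, -3] the curve lies below the axis; ∫[-4,-3] (-u**3/2 - 5*u**2/2 + u + 12) du = -11/24, giving area 11/24.
On [-3, 2] the curve lies above the axis; ∫[-3,2] (-u**3/2 - 5*u**2/2 + u + 12) du = 875/24, giving area 875/24.
Total area = 11/24 + 875/24 = 443/12.

443/12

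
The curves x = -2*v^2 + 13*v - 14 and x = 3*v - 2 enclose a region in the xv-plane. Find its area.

1/3

Both boundary curves give x as a function of v, so integrate with respect to v. Setting them equal: -2*v^2 + 10*v - 12 = 0, i.e. -2*(v - 3)*(v - 2) = 0, so they meet at v = 2, 3.
For v in [2, 3], x = -2*v^2 + 13*v - 14 is on the right; area = ∫[2,3] (-2*v^2 + 10*v - 12) dv = 1/3.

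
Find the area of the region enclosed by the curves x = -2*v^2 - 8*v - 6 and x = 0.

Both boundary curves give x as a function of v, so integrate with respect to v. Setting them equal: -2*v^2 - 8*v - 6 = 0, i.e. -2*(v + 1)*(v + 3) = 0, so they meet at v = -3, -1.
For v in [-3, -1], x = -2*v^2 - 8*v - 6 is on the right; area = ∫[-3,-1] (-2*v^2 - 8*v - 6) dv = 8/3.

8/3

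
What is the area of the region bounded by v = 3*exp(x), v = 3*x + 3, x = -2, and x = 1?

On [-2, 1], (3*exp(x)) - (3*x + 3) = -3*x + 3*exp(x) - 3 is ≥ 0 throughout, so the area is a single integral of |-3*x + 3*exp(x) - 3|.
∫[-2,1] (-3*x + 3*exp(x) - 3) dx = -9/2 - 3*exp(-2) + 3*exp(1).

-9/2 - 3*exp(-2) + 3*exp(1)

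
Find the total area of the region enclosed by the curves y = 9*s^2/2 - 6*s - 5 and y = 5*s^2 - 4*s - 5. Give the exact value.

Set the curves equal: 9*s^2/2 - 6*s - 5 = 5*s^2 - 4*s - 5, so -s^2/2 - 2*s = 0, which factors as -s*(s + 4)/2 = 0. The curves meet at s = -4, 0.
On [-4, 0], y = 9*s^2/2 - 6*s - 5 is on top; that piece has area ∫[-4,0] (-s^2/2 - 2*s) ds = 16/3.

16/3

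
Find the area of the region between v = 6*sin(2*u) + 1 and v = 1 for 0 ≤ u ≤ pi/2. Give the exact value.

6

On [0, pi/2], (6*sin(2*u) + 1) - (1) = 6*sin(2*u) is ≥ 0 throughout, so the area is a single integral of |6*sin(2*u)|.
∫[0,pi/2] (6*sin(2*u)) du = 6.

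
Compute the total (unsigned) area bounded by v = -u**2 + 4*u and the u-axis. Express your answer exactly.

The curve meets the u-axis where -u**2 + 4*u = 0, i.e. -u*(u - 4) = 0, at u = 0, 4.
On [0, 4] the curve lies above the axis; ∫[0,4] (-u**2 + 4*u) du = 32/3, giving area 32/3.

32/3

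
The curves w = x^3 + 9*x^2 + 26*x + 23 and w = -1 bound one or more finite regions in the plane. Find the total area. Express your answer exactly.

1/2

Set the curves equal: x^3 + 9*x^2 + 26*x + 23 = -1, so x^3 + 9*x^2 + 26*x + 24 = 0, which factors as (x + 2)*(x + 3)*(x + 4) = 0. The curves meet at x = -4, -3, -2.
On [-4, -3], w = x^3 + 9*x^2 + 26*x + 23 is on top; that piece has area ∫[-4,-3] (x^3 + 9*x^2 + 26*x + 24) dx = 1/4.
On [-3, -2], w = -1 is on top; that piece has area ∫[-3,-2] (-(x^3 + 9*x^2 + 26*x + 24)) dx = 1/4.
Total enclosed area = 1/4 + 1/4 = 1/2.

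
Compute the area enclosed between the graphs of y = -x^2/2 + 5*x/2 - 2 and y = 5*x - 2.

Set the curves equal: -x^2/2 + 5*x/2 - 2 = 5*x - 2, so -x^2/2 - 5*x/2 = 0, which factors as -x*(x + 5)/2 = 0. The curves meet at x = -5, 0.
On [-5, 0], y = -x^2/2 + 5*x/2 - 2 is on top; that piece has area ∫[-5,0] (-x^2/2 - 5*x/2) dx = 125/12.

125/12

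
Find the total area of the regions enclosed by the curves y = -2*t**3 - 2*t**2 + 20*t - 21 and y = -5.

Set the curves equal: -2*t**3 - 2*t**2 + 20*t - 21 = -5, so -2*t**3 - 2*t**2 + 20*t - 16 = 0, which factors as -2*(t - 2)*(t - 1)*(t + 4) = 0. The curves meet at t = -4, 1, 2.
On [-4, 1], y = -5 is on top; that piece has area ∫[-4,1] (-(-2*t**3 - 2*t**2 + 20*t - 16)) dt = 875/6.
On [1, 2], y = -2*t**3 - 2*t**2 + 20*t - 21 is on top; that piece has area ∫[1,2] (-2*t**3 - 2*t**2 + 20*t - 16) dt = 11/6.
Total enclosed area = 875/6 + 11/6 = 443/3.

443/3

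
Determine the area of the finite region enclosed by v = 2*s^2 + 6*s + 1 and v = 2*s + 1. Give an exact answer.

Set the curves equal: 2*s^2 + 6*s + 1 = 2*s + 1, so 2*s^2 + 4*s = 0, which factors as 2*s*(s + 2) = 0. The curves meet at s = -2, 0.
On [-2, 0], v = 2*s + 1 is on top; that piece has area ∫[-2,0] (-(2*s^2 + 4*s)) ds = 8/3.

8/3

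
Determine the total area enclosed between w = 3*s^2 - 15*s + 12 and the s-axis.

The curve meets the s-axis where 3*s^2 - 15*s + 12 = 0, i.e. 3*(s - 4)*(s - 1) = 0, at s = 1, 4.
On [1, 4] the curve lies below the axis; ∫[1,4] (3*s^2 - 15*s + 12) ds = -27/2, giving area 27/2.

27/2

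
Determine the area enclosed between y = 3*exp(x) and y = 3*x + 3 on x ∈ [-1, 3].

-24 - 3*exp(-1) + 3*exp(3)

On [-1, 3], (3*exp(x)) - (3*x + 3) = -3*x + 3*exp(x) - 3 is ≥ 0 throughout, so the area is a single integral of |-3*x + 3*exp(x) - 3|.
∫[-1,3] (-3*x + 3*exp(x) - 3) dx = -24 - 3*exp(-1) + 3*exp(3).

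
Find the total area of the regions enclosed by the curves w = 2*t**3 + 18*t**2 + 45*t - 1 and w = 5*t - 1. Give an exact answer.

131/2

Set the curves equal: 2*t**3 + 18*t**2 + 45*t - 1 = 5*t - 1, so 2*t**3 + 18*t**2 + 40*t = 0, which factors as 2*t*(t + 4)*(t + 5) = 0. The curves meet at t = -5, -4, 0.
On [-5, -4], w = 2*t**3 + 18*t**2 + 45*t - 1 is on top; that piece has area ∫[-5,-4] (2*t**3 + 18*t**2 + 40*t) dt = 3/2.
On [-4, 0], w = 5*t - 1 is on top; that piece has area ∫[-4,0] (-(2*t**3 + 18*t**2 + 40*t)) dt = 64.
Total enclosed area = 3/2 + 64 = 131/2.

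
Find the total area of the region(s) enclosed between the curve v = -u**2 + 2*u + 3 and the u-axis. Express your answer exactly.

The curve meets the u-axis where -u**2 + 2*u + 3 = 0, i.e. -(u - 3)*(u + 1) = 0, at u = -1, 3.
On [-1, 3] the curve lies above the axis; ∫[-1,3] (-u**2 + 2*u + 3) du = 32/3, giving area 32/3.

32/3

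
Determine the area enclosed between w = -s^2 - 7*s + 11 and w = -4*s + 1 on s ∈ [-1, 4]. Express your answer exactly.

235/6

The difference (-s^2 - 7*s + 11) - (-4*s + 1) = -s^2 - 3*s + 10 changes sign at s = 2 inside [-1, 4], so split the integral there.
∫[-1,2] (-s^2 - 3*s + 10) ds = 45/2.
∫[2,4] (-s^2 - 3*s + 10) ds = -50/3; the area of that piece is 50/3.
Total area = 45/2 + 50/3 = 235/6.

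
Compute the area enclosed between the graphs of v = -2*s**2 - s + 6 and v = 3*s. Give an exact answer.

Set the curves equal: -2*s**2 - s + 6 = 3*s, so -2*s**2 - 4*s + 6 = 0, which factors as -2*(s - 1)*(s + 3) = 0. The curves meet at s = -3, 1.
On [-3, 1], v = -2*s**2 - s + 6 is on top; that piece has area ∫[-3,1] (-2*s**2 - 4*s + 6) ds = 64/3.

64/3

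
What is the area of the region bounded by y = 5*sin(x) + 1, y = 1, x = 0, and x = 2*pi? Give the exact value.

The difference (5*sin(x) + 1) - (1) = 5*sin(x) changes sign at x = pi inside [0, 2*pi], so split the integral there.
∫[0,pi] (5*sin(x)) dx = 10.
∫[pi,2*pi] (5*sin(x)) dx = -10; the area of that piece is 10.
Total area = 10 + 10 = 20.

20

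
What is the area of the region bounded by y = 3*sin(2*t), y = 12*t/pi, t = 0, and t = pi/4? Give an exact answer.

On [0, pi/4], (3*sin(2*t)) - (12*t/pi) = -12*t/pi + 3*sin(2*t) is ≥ 0 throughout, so the area is a single integral of |-12*t/pi + 3*sin(2*t)|.
∫[0,pi/4] (-12*t/pi + 3*sin(2*t)) dt = 3/2 - 3*pi/8.

3/2 - 3*pi/8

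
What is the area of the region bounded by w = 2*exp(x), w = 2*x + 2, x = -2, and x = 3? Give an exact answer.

On [-2, 3], (2*exp(x)) - (2*x + 2) = -2*x + 2*exp(x) - 2 is ≥ 0 throughout, so the area is a single integral of |-2*x + 2*exp(x) - 2|.
∫[-2,3] (-2*x + 2*exp(x) - 2) dx = -15 - 2*exp(-2) + 2*exp(3).

-15 - 2*exp(-2) + 2*exp(3)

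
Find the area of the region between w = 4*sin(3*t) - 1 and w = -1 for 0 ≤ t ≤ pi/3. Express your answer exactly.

8/3

On [0, pi/3], (4*sin(3*t) - 1) - (-1) = 4*sin(3*t) is ≥ 0 throughout, so the area is a single integral of |4*sin(3*t)|.
∫[0,pi/3] (4*sin(3*t)) dt = 8/3.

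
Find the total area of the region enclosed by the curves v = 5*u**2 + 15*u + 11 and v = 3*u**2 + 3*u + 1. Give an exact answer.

Set the curves equal: 5*u**2 + 15*u + 11 = 3*u**2 + 3*u + 1, so 2*u**2 + 12*u + 10 = 0, which factors as 2*(u + 1)*(u + 5) = 0. The curves meet at u = -5, -1.
On [-5, -1], v = 3*u**2 + 3*u + 1 is on top; that piece has area ∫[-5,-1] (-(2*u**2 + 12*u + 10)) du = 64/3.

64/3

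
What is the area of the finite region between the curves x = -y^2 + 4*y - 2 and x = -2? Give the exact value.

32/3

Both boundary curves give x as a function of y, so integrate with respect to y. Setting them equal: -y^2 + 4*y = 0, i.e. -y*(y - 4) = 0, so they meet at y = 0, 4.
For y in [0, 4], x = -y^2 + 4*y - 2 is on the right; area = ∫[0,4] (-y^2 + 4*y) dy = 32/3.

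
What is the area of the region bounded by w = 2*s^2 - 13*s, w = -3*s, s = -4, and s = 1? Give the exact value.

127

The difference (2*s^2 - 13*s) - (-3*s) = 2*s^2 - 10*s changes sign at s = 0 inside [-4, 1], so split the integral there.
∫[-4,0] (2*s^2 - 10*s) ds = 368/3.
∫[0,1] (2*s^2 - 10*s) ds = -13/3; the area of that piece is 13/3.
Total area = 368/3 + 13/3 = 127.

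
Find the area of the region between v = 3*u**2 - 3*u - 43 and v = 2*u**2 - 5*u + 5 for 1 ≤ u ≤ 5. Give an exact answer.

On [1, 5], (3*u**2 - 3*u - 43) - (2*u**2 - 5*u + 5) = u**2 + 2*u - 48 is ≤ 0 throughout, so the area is a single integral of |u**2 + 2*u - 48|.
∫[1,5] (u**2 + 2*u - 48) du = -380/3; the area of that piece is 380/3.

380/3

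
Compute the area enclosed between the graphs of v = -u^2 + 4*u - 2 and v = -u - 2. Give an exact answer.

125/6

Set the curves equal: -u^2 + 4*u - 2 = -u - 2, so -u^2 + 5*u = 0, which factors as -u*(u - 5) = 0. The curves meet at u = 0, 5.
On [0, 5], v = -u^2 + 4*u - 2 is on top; that piece has area ∫[0,5] (-u^2 + 5*u) du = 125/6.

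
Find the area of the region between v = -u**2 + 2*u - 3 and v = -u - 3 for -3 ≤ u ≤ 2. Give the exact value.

The difference (-u**2 + 2*u - 3) - (-u - 3) = -u**2 + 3*u changes sign at u = 0 inside [-3, 2], so split the integral there.
∫[-3,0] (-u**2 + 3*u) du = -45/2; the area of that piece is 45/2.
∫[0,2] (-u**2 + 3*u) du = 10/3.
Total area = 45/2 + 10/3 = 155/6.

155/6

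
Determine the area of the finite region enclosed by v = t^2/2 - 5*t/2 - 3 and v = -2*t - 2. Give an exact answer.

9/4

Set the curves equal: t^2/2 - 5*t/2 - 3 = -2*t - 2, so t^2/2 - t/2 - 1 = 0, which factors as (t - 2)*(t + 1)/2 = 0. The curves meet at t = -1, 2.
On [-1, 2], v = -2*t - 2 is on top; that piece has area ∫[-1,2] (-(t^2/2 - t/2 - 1)) dt = 9/4.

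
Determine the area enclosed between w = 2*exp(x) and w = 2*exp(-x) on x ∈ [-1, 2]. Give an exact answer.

-8 + 2*exp(-2) + 2*exp(-1) + 2*exp(1) + 2*exp(2)

The difference (2*exp(x)) - (2*exp(-x)) = 2*exp(x) - 2*exp(-x) changes sign at x = 0 inside [-1, 2], so split the integral there.
∫[-1,0] (2*exp(x) - 2*exp(-x)) dx = -2*exp(1) - 2*exp(-1) + 4; the area of that piece is -4 + 2*exp(-1) + 2*exp(1).
∫[0,2] (2*exp(x) - 2*exp(-x)) dx = -4 + 2*exp(-2) + 2*exp(2).
Total area = (-4 + 2*exp(-1) + 2*exp(1)) + (-4 + 2*exp(-2) + 2*exp(2)) = -8 + 2*exp(-2) + 2*exp(-1) + 2*exp(1) + 2*exp(2).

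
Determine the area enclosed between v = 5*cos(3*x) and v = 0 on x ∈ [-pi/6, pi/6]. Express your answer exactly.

10/3

On [-pi/6, pi/6], (5*cos(3*x)) - (0) = 5*cos(3*x) is ≥ 0 throughout, so the area is a single integral of |5*cos(3*x)|.
∫[-pi/6,pi/6] (5*cos(3*x)) dx = 10/3.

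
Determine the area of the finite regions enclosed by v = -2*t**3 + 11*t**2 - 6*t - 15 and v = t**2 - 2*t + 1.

Set the curves equal: -2*t**3 + 11*t**2 - 6*t - 15 = t**2 - 2*t + 1, so -2*t**3 + 10*t**2 - 4*t - 16 = 0, which factors as -2*(t - 4)*(t - 2)*(t + 1) = 0. The curves meet at t = -1, 2, 4.
On [-1, 2], v = t**2 - 2*t + 1 is on top; that piece has area ∫[-1,2] (-(-2*t**3 + 10*t**2 - 4*t - 16)) dt = 63/2.
On [2, 4], v = -2*t**3 + 11*t**2 - 6*t - 15 is on top; that piece has area ∫[2,4] (-2*t**3 + 10*t**2 - 4*t - 16) dt = 32/3.
Total enclosed area = 63/2 + 32/3 = 253/6.

253/6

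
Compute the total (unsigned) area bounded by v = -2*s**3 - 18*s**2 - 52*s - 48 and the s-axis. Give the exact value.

1

The curve meets the s-axis where -2*s**3 - 18*s**2 - 52*s - 48 = 0, i.e. -2*(s + 2)*(s + 3)*(s + 4) = 0, at s = -4, -3, -2.
On [-4, -3] the curve lies below the axis; ∫[-4,-3] (-2*s**3 - 18*s**2 - 52*s - 48) ds = -1/2, giving area 1/2.
On [-3, -2] the curve lies above the axis; ∫[-3,-2] (-2*s**3 - 18*s**2 - 52*s - 48) ds = 1/2, giving area 1/2.
Total area = 1/2 + 1/2 = 1.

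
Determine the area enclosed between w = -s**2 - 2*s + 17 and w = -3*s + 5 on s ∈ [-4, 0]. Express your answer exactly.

79/3

The difference (-s**2 - 2*s + 17) - (-3*s + 5) = -s**2 + s + 12 changes sign at s = -3 inside [-4, 0], so split the integral there.
∫[-4,-3] (-s**2 + s + 12) ds = -23/6; the area of that piece is 23/6.
∫[-3,0] (-s**2 + s + 12) ds = 45/2.
Total area = 23/6 + 45/2 = 79/3.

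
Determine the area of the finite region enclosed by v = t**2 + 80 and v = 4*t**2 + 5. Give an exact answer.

Set the curves equal: t**2 + 80 = 4*t**2 + 5, so -3*t**2 + 75 = 0, which factors as -3*(t - 5)*(t + 5) = 0. The curves meet at t = -5, 5.
On [-5, 5], v = t**2 + 80 is on top; that piece has area ∫[-5,5] (-3*t**2 + 75) dt = 500.

500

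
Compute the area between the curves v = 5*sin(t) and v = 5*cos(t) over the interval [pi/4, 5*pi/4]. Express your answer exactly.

10*sqrt(2)

On [pi/4, 5*pi/4], (5*sin(t)) - (5*cos(t)) = 5*sin(t) - 5*cos(t) is ≥ 0 throughout, so the area is a single integral of |5*sin(t) - 5*cos(t)|.
∫[pi/4,5*pi/4] (5*sin(t) - 5*cos(t)) dt = 10*sqrt(2).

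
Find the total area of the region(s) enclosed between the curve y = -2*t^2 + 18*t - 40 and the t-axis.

1/3

The curve meets the t-axis where -2*t^2 + 18*t - 40 = 0, i.e. -2*(t - 5)*(t - 4) = 0, at t = 4, 5.
On [4, 5] the curve lies above the axis; ∫[4,5] (-2*t^2 + 18*t - 40) dt = 1/3, giving area 1/3.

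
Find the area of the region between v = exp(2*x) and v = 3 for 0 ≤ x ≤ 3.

The difference (exp(2*x)) - (3) = exp(2*x) - 3 changes sign at x = log(3)/2 inside [0, 3], so split the integral there.
∫[0,log(3)/2] (exp(2*x) - 3) dx = 1 - 3*log(3)/2; the area of that piece is -1 + 3*log(3)/2.
∫[log(3)/2,3] (exp(2*x) - 3) dx = -21/2 + 3*log(3)/2 + exp(6)/2.
Total area = (-1 + 3*log(3)/2) + (-21/2 + 3*log(3)/2 + exp(6)/2) = -23/2 + 3*log(3) + exp(6)/2.

-23/2 + 3*log(3) + exp(6)/2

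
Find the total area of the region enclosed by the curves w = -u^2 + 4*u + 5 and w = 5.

Set the curves equal: -u^2 + 4*u + 5 = 5, so -u^2 + 4*u = 0, which factors as -u*(u - 4) = 0. The curves meet at u = 0, 4.
On [0, 4], w = -u^2 + 4*u + 5 is on top; that piece has area ∫[0,4] (-u^2 + 4*u) du = 32/3.

32/3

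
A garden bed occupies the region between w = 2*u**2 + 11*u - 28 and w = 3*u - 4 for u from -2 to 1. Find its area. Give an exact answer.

On [-2, 1], (2*u**2 + 11*u - 28) - (3*u - 4) = 2*u**2 + 8*u - 24 is ≤ 0 throughout, so the area is a single integral of |2*u**2 + 8*u - 24|.
∫[-2,1] (2*u**2 + 8*u - 24) du = -78; the area of that piece is 78.

78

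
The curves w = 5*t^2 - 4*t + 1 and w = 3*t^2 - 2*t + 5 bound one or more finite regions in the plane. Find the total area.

Set the curves equal: 5*t^2 - 4*t + 1 = 3*t^2 - 2*t + 5, so 2*t^2 - 2*t - 4 = 0, which factors as 2*(t - 2)*(t + 1) = 0. The curves meet at t = -1, 2.
On [-1, 2], w = 3*t^2 - 2*t + 5 is on top; that piece has area ∫[-1,2] (-(2*t^2 - 2*t - 4)) dt = 9.

9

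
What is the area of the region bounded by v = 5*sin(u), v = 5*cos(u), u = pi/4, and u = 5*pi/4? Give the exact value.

10*sqrt(2)

On [pi/4, 5*pi/4], (5*sin(u)) - (5*cos(u)) = 5*sin(u) - 5*cos(u) is ≥ 0 throughout, so the area is a single integral of |5*sin(u) - 5*cos(u)|.
∫[pi/4,5*pi/4] (5*sin(u) - 5*cos(u)) du = 10*sqrt(2).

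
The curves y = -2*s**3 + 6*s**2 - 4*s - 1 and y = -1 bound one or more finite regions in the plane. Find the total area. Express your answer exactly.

Set the curves equal: -2*s**3 + 6*s**2 - 4*s - 1 = -1, so -2*s**3 + 6*s**2 - 4*s = 0, which factors as -2*s*(s - 2)*(s - 1) = 0. The curves meet at s = 0, 1, 2.
On [0, 1], y = -1 is on top; that piece has area ∫[0,1] (-(-2*s**3 + 6*s**2 - 4*s)) ds = 1/2.
On [1, 2], y = -2*s**3 + 6*s**2 - 4*s - 1 is on top; that piece has area ∫[1,2] (-2*s**3 + 6*s**2 - 4*s) ds = 1/2.
Total enclosed area = 1/2 + 1/2 = 1.

1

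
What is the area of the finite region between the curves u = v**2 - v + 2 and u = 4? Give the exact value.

Both boundary curves give u as a function of v, so integrate with respect to v. Setting them equal: v**2 - v - 2 = 0, i.e. (v - 2)*(v + 1) = 0, so they meet at v = -1, 2.
For v in [-1, 2], u = v**2 - v + 2 is on the left; area = ∫[-1,2] (-(v**2 - v - 2)) dv = 9/2.

9/2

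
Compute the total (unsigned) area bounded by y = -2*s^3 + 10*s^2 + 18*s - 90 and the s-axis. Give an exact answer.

The curve meets the s-axis where -2*s^3 + 10*s^2 + 18*s - 90 = 0, i.e. -2*(s - 5)*(s - 3)*(s + 3) = 0, at s = -3, 3, 5.
On [-3, 3] the curve lies below the axis; ∫[-3,3] (-2*s^3 + 10*s^2 + 18*s - 90) ds = -360, giving area 360.
On [3, 5] the curve lies above the axis; ∫[3,5] (-2*s^3 + 10*s^2 + 18*s - 90) ds = 56/3, giving area 56/3.
Total area = 360 + 56/3 = 1136/3.

1136/3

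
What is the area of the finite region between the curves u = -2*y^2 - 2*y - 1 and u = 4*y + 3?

Both boundary curves give u as a function of y, so integrate with respect to y. Setting them equal: -2*y^2 - 6*y - 4 = 0, i.e. -2*(y + 1)*(y + 2) = 0, so they meet at y = -2, -1.
For y in [-2, -1], u = -2*y^2 - 2*y - 1 is on the right; area = ∫[-2,-1] (-2*y^2 - 6*y - 4) dy = 1/3.

1/3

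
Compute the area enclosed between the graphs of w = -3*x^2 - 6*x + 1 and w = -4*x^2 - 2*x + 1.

32/3

Set the curves equal: -3*x^2 - 6*x + 1 = -4*x^2 - 2*x + 1, so x^2 - 4*x = 0, which factors as x*(x - 4) = 0. The curves meet at x = 0, 4.
On [0, 4], w = -4*x^2 - 2*x + 1 is on top; that piece has area ∫[0,4] (-(x^2 - 4*x)) dx = 32/3.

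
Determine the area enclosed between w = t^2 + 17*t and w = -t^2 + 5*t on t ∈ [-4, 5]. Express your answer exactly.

860/3

The difference (t^2 + 17*t) - (-t^2 + 5*t) = 2*t^2 + 12*t changes sign at t = 0 inside [-4, 5], so split the integral there.
∫[-4,0] (2*t^2 + 12*t) dt = -160/3; the area of that piece is 160/3.
∫[0,5] (2*t^2 + 12*t) dt = 700/3.
Total area = 160/3 + 700/3 = 860/3.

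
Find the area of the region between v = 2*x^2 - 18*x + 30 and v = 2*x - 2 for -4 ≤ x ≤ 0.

992/3

On [-4, 0], (2*x^2 - 18*x + 30) - (2*x - 2) = 2*x^2 - 20*x + 32 is ≥ 0 throughout, so the area is a single integral of |2*x^2 - 20*x + 32|.
∫[-4,0] (2*x^2 - 20*x + 32) dx = 992/3.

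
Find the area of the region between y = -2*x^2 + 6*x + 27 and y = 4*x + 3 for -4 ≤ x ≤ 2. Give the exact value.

298/3

The difference (-2*x^2 + 6*x + 27) - (4*x + 3) = -2*x^2 + 2*x + 24 changes sign at x = -3 inside [-4, 2], so split the integral there.
∫[-4,-3] (-2*x^2 + 2*x + 24) dx = -23/3; the area of that piece is 23/3.
∫[-3,2] (-2*x^2 + 2*x + 24) dx = 275/3.
Total area = 23/3 + 275/3 = 298/3.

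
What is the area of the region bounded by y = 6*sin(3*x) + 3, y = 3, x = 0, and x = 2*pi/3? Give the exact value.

The difference (6*sin(3*x) + 3) - (3) = 6*sin(3*x) changes sign at x = pi/3 inside [0, 2*pi/3], so split the integral there.
∫[0,pi/3] (6*sin(3*x)) dx = 4.
∫[pi/3,2*pi/3] (6*sin(3*x)) dx = -4; the area of that piece is 4.
Total area = 4 + 4 = 8.

8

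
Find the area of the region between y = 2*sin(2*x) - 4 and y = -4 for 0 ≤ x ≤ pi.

The difference (2*sin(2*x) - 4) - (-4) = 2*sin(2*x) changes sign at x = pi/2 inside [0, pi], so split the integral there.
∫[0,pi/2] (2*sin(2*x)) dx = 2.
∫[pi/2,pi] (2*sin(2*x)) dx = -2; the area of that piece is 2.
Total area = 2 + 2 = 4.

4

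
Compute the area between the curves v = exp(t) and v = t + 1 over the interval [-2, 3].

On [-2, 3], (exp(t)) - (t + 1) = -t + exp(t) - 1 is ≥ 0 throughout, so the area is a single integral of |-t + exp(t) - 1|.
∫[-2,3] (-t + exp(t) - 1) dt = -15/2 - exp(-2) + exp(3).

-15/2 - exp(-2) + exp(3)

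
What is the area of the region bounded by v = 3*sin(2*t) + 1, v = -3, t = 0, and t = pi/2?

On [0, pi/2], (3*sin(2*t) + 1) - (-3) = 3*sin(2*t) + 4 is ≥ 0 throughout, so the area is a single integral of |3*sin(2*t) + 4|.
∫[0,pi/2] (3*sin(2*t) + 4) dt = 3 + 2*pi.

3 + 2*pi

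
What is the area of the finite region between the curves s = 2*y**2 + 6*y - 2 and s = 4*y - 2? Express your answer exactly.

Both boundary curves give s as a function of y, so integrate with respect to y. Setting them equal: 2*y**2 + 2*y = 0, i.e. 2*y*(y + 1) = 0, so they meet at y = -1, 0.
For y in [-1, 0], s = 2*y**2 + 6*y - 2 is on the left; area = ∫[-1,0] (-(2*y**2 + 2*y)) dy = 1/3.

1/3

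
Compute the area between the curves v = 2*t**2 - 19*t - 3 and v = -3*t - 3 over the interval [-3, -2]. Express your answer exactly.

On [-3, -2], (2*t**2 - 19*t - 3) - (-3*t - 3) = 2*t**2 - 16*t is ≥ 0 throughout, so the area is a single integral of |2*t**2 - 16*t|.
∫[-3,-2] (2*t**2 - 16*t) dt = 158/3.

158/3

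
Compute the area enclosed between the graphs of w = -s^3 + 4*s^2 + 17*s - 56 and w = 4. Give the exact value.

Set the curves equal: -s^3 + 4*s^2 + 17*s - 56 = 4, so -s^3 + 4*s^2 + 17*s - 60 = 0, which factors as -(s - 5)*(s - 3)*(s + 4) = 0. The curves meet at s = -4, 3, 5.
On [-4, 3], w = 4 is on top; that piece has area ∫[-4,3] (-(-s^3 + 4*s^2 + 17*s - 60)) ds = 3773/12.
On [3, 5], w = -s^3 + 4*s^2 + 17*s - 56 is on top; that piece has area ∫[3,5] (-s^3 + 4*s^2 + 17*s - 60) ds = 32/3.
Total enclosed area = 3773/12 + 32/3 = 3901/12.

3901/12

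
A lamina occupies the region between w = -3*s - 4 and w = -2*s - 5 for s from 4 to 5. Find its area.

7/2

On [4, 5], (-3*s - 4) - (-2*s - 5) = -s + 1 is ≤ 0 throughout, so the area is a single integral of |-s + 1|.
∫[4,5] (-s + 1) ds = -7/2; the area of that piece is 7/2.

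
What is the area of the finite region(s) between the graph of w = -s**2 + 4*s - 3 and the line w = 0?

The curve meets the s-axis where -s**2 + 4*s - 3 = 0, i.e. -(s - 3)*(s - 1) = 0, at s = 1, 3.
On [1, 3] the curve lies above the axis; ∫[1,3] (-s**2 + 4*s - 3) ds = 4/3, giving area 4/3.

4/3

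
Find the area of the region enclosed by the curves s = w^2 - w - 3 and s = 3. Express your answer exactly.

Both boundary curves give s as a function of w, so integrate with respect to w. Setting them equal: w^2 - w - 6 = 0, i.e. (w - 3)*(w + 2) = 0, so they meet at w = -2, 3.
For w in [-2, 3], s = w^2 - w - 3 is on the left; area = ∫[-2,3] (-(w^2 - w - 6)) dw = 125/6.

125/6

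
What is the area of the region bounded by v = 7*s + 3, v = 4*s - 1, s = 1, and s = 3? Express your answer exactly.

On [1, 3], (7*s + 3) - (4*s - 1) = 3*s + 4 is ≥ 0 throughout, so the area is a single integral of |3*s + 4|.
∫[1,3] (3*s + 4) ds = 20.

20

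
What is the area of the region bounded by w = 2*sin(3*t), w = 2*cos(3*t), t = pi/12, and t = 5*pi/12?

4*sqrt(2)/3

On [pi/12, 5*pi/12], (2*sin(3*t)) - (2*cos(3*t)) = 2*sin(3*t) - 2*cos(3*t) is ≥ 0 throughout, so the area is a single integral of |2*sin(3*t) - 2*cos(3*t)|.
∫[pi/12,5*pi/12] (2*sin(3*t) - 2*cos(3*t)) dt = 4*sqrt(2)/3.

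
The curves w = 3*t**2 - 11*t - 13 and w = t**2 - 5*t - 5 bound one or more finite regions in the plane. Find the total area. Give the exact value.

125/3

Set the curves equal: 3*t**2 - 11*t - 13 = t**2 - 5*t - 5, so 2*t**2 - 6*t - 8 = 0, which factors as 2*(t - 4)*(t + 1) = 0. The curves meet at t = -1, 4.
On [-1, 4], w = t**2 - 5*t - 5 is on top; that piece has area ∫[-1,4] (-(2*t**2 - 6*t - 8)) dt = 125/3.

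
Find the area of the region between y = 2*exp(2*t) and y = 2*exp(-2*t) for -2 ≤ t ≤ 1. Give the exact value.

The difference (2*exp(2*t)) - (2*exp(-2*t)) = 2*exp(2*t) - 2*exp(-2*t) changes sign at t = 0 inside [-2, 1], so split the integral there.
∫[-2,0] (2*exp(2*t) - 2*exp(-2*t)) dt = -exp(4) - exp(-4) + 2; the area of that piece is -2 + exp(-4) + exp(4).
∫[0,1] (2*exp(2*t) - 2*exp(-2*t)) dt = -2 + exp(-2) + exp(2).
Total area = (-2 + exp(-4) + exp(4)) + (-2 + exp(-2) + exp(2)) = -4 + exp(-4) + exp(-2) + exp(2) + exp(4).

-4 + exp(-4) + exp(-2) + exp(2) + exp(4)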